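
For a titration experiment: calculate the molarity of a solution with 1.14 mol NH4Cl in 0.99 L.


M = n/V = 1.14/0.99 = 1.152 mol/L

1.152 M


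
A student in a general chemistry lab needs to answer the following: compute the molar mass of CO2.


M(CO2) = 1×12.01 + 2×16.0
= 12.01 + 32.0
= 44.01 g/mol

44.01 g/mol


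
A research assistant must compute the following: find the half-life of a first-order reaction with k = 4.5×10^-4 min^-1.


t½ = ln2/k = 0.693147/(4.5×10^-4 min^-1)
= 1540 min

1540 min


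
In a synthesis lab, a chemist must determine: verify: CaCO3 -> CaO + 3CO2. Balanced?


Equation: CaCO3 -> CaO + 3CO2
Check atoms: C: 1≠3, Ca: 1=1, O: 3≠7
Not balanced

No, not balanced


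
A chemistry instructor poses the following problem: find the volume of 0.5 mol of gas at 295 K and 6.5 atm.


PV = nRT  (R = 0.08206 L·atm/(mol·K))
V = nRT/P = 0.5×0.08206×295/6.5
= 1.862 L

1.862 L


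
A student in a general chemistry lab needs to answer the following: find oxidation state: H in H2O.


H is +1 with nonmetals
Oxidation number: +1

+1


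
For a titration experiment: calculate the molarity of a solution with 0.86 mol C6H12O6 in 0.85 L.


M = n/V = 0.86/0.85 = 1.012 mol/L

1.012 M


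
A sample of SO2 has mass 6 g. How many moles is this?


M(SO2) = 64.07 g/mol
n = mass/M = 6/64.07 = 0.0936 mol

0.0936 mol


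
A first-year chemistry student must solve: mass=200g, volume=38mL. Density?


ρ = mass/volume
= 200/38
= 5.263 g/mL

5.263 g/mL


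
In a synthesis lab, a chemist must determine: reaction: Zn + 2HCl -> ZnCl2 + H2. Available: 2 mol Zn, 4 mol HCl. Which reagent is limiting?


Mole ratio available / coefficient:
  Zn: 2/1 = 2.000
  HCl: 4/2 = 2.000
Smaller ratio is limiting.

neither (stoichiometric); Zn and HCl are fully consumed


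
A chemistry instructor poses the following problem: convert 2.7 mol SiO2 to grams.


M(SiO2) = 60.09 g/mol
mass = n × M = 2.7 × 60.09 = 162.24 g

162.24 g


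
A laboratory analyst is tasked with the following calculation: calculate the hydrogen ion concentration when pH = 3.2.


[H+] = 10^(-pH) = 10^(-3.2)
= 6.31×10^-4 M

6.31×10^-4 M


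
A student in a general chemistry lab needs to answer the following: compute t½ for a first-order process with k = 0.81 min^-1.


t½ = ln2/k = 0.693147/(0.81 min^-1)
= 0.8557 min

0.8557 min


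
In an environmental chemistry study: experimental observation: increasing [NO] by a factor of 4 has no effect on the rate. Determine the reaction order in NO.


rate ∝ [NO]^n
rate ∝ [NO]^0
Order in NO: 0

0


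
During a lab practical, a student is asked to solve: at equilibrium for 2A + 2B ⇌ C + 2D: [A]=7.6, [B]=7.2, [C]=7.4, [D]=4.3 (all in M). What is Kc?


Kc = [C][D]^2/([A]^2[B]^2)
= (7.4^1 × 4.3^2)/(7.6^2 × 7.2^2)
= 136.826/2994.2784
= 0.04570

0.04570


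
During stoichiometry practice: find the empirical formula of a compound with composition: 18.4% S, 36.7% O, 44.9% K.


Assume 100 g sample. Moles of each element:
  S: 18.4/32.07 = 0.574 mol
  O: 36.7/16.0 = 2.294 mol
  K: 44.9/39.1 = 1.148 mol
Divide by smallest (0.574):
  S: 0.574/0.574 = 1.0
  O: 2.294/0.574 = 4.0
  K: 1.148/0.574 = 2.0
Empirical formula: K2SO4

K2SO4


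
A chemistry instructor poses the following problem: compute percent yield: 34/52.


% yield = actual/theoretical × 100
= 34/52 × 100
= 65.38%

65.38%


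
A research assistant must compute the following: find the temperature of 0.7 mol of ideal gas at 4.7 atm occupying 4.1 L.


PV = nRT  (R = 0.08206 L·atm/(mol·K))
T = PV/(nR) = 4.7×4.1/(0.7×0.08206)
= 19.27/0.057442
= 335.47 K

335.47 K


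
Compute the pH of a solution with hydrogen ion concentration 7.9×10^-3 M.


pH = -log10([H+]) = -log10(7.9×10^-3)
= 3 - log10(7.9)
= 3 - 0.9
= 2.1

2.1


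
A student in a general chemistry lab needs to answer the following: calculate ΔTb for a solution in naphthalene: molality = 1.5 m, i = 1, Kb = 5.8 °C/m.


ΔTb = Kb × m × i
= 5.8 × 1.5 × 1
= 8.7 °C

8.7 °C


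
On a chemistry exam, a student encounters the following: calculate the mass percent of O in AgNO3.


M(AgNO3) = 1×107.87 + 1×14.01 + 3×16.0 = 169.88 g/mol
Mass of O = 3 × 16.0 = 48.00 g/mol
% O = 48.00/169.88 × 100 = 28.26%

28.26%


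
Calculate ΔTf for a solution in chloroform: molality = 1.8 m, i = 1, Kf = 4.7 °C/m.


ΔTf = Kf × m × i
= 4.7 × 1.8 × 1
= 8.46 °C

8.46 °C


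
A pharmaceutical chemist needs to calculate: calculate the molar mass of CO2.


M(CO2) = 1×12.01 + 2×16.0
= 12.01 + 32.0
= 44.01 g/mol

44.01 g/mol


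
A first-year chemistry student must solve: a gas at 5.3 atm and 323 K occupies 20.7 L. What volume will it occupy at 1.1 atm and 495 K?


P1V1/T1 = P2V2/T2
V2 = P1V1T2/(T1P2)
= 5.3×20.7×495/(323×1.1)
= 152.847 L

152.847 L


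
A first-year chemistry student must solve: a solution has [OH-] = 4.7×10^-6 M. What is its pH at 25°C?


pOH = -log10([OH-]) = -log10(4.7×10^-6)
= 6 - log10(4.7) = 5.33
pH = 14 - pOH = 14 - 5.33 = 8.67

8.67


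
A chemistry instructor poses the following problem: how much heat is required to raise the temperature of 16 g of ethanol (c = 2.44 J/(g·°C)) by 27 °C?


q = mcΔT = 16 × 2.44 × 27
= 1054.08 J

1054.08 J


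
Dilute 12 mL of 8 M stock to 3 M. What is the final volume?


C1V1 = C2V2
8 × 12 = 3 × V2
V2 = 96/3 = 32.0 mL

32.0 mL


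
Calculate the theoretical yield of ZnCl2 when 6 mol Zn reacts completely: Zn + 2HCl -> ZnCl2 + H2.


Mole ratio ZnCl2:Zn = 1:1
n(ZnCl2) = 6 × 1/1 = 6.000 mol
mass = 6.000 × 136.28 = 817.68 g

817.68 g


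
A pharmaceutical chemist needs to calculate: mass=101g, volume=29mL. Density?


ρ = mass/volume
= 101/29
= 3.483 g/mL

3.483 g/mL


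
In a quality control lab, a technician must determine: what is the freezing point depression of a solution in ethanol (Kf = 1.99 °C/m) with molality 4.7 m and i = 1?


ΔTf = Kf × m × i
= 1.99 × 4.7 × 1
= 9.353 °C

9.353 °C


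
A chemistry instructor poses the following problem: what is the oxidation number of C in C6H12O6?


6x + 12(+1) + 6(-2) = 0, so x = +0
Oxidation number: +0

+0


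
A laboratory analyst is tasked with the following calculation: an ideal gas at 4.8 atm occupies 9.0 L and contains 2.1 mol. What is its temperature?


PV = nRT  (R = 0.08206 L·atm/(mol·K))
T = PV/(nR) = 4.8×9.0/(2.1×0.08206)
= 43.20/0.172326
= 250.69 K

250.69 K


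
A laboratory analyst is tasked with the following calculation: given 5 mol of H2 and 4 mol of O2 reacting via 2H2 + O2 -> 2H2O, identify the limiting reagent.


Mole ratio available / coefficient:
  H2: 5/2 = 2.500
  O2: 4/1 = 4.000
Smaller ratio is limiting.

H2


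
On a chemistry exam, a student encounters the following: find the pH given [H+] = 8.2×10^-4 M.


pH = -log10([H+]) = -log10(8.2×10^-4)
= 4 - log10(8.2)
= 4 - 0.91
= 3.09

3.09


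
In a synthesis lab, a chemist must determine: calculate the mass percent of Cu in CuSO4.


M(CuSO4) = 1×63.55 + 1×32.07 + 4×16.0 = 159.62 g/mol
Mass of Cu = 1 × 63.55 = 63.55 g/mol
% Cu = 63.55/159.62 × 100 = 39.81%

39.81%


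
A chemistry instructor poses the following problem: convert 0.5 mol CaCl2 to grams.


M(CaCl2) = 110.98 g/mol
mass = n × M = 0.5 × 110.98 = 55.49 g

55.49 g


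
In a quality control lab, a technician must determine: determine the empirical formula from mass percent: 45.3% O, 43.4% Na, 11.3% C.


Assume 100 g sample. Moles of each element:
  O: 45.3/16.0 = 2.831 mol
  Na: 43.4/22.99 = 1.888 mol
  C: 11.3/12.01 = 0.941 mol
Divide by smallest (0.941):
  O: 2.831/0.941 = 3.01
  Na: 1.888/0.941 = 2.01
  C: 0.941/0.941 = 1.0
Empirical formula: Na2CO3

Na2CO3


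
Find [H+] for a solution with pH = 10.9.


[H+] = 10^(-pH) = 10^(-10.9)
= 1.26×10^-11 M

1.26×10^-11 M


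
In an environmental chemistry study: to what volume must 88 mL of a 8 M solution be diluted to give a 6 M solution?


C1V1 = C2V2
8 × 88 = 6 × V2
V2 = 704/6 = 117.33 mL

117.33 mL


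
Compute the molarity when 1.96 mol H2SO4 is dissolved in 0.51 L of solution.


M = n/V = 1.96/0.51 = 3.843 mol/L

3.843 M


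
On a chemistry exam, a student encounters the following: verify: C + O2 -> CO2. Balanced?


Equation: C + O2 -> CO2
Check atoms: C: 1=1, O: 2=2
Balanced

Yes, balanced


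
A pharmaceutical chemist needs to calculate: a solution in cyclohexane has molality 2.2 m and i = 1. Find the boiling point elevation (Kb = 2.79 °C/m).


ΔTb = Kb × m × i
= 2.79 × 2.2 × 1
= 6.138 °C

6.138 °C


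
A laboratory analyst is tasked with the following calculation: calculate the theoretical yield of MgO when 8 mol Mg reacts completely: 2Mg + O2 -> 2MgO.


Mole ratio MgO:Mg = 2:2
n(MgO) = 8 × 2/2 = 8.000 mol
mass = 8.000 × 40.31 = 322.48 g

322.48 g


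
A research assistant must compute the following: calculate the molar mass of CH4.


M(CH4) = 1×12.01 + 4×1.008
= 12.01 + 4.03
= 16.04 g/mol

16.04 g/mol


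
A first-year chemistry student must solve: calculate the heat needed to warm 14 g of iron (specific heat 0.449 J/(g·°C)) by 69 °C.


q = mcΔT = 14 × 0.449 × 69
= 433.73 J

433.73 J


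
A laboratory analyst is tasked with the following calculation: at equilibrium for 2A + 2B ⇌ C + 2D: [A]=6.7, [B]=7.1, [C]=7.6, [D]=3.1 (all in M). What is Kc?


Kc = [C][D]^2/([A]^2[B]^2)
= (7.6^1 × 3.1^2)/(6.7^2 × 7.1^2)
= 73.036/2262.9049
= 0.03228

0.03228


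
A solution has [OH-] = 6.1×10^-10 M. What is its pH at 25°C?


pOH = -log10([OH-]) = -log10(6.1×10^-10)
= 10 - log10(6.1) = 9.21
pH = 14 - pOH = 14 - 9.21 = 4.79

4.79


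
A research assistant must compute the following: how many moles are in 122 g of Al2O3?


M(Al2O3) = 101.96 g/mol
n = mass/M = 122/101.96 = 1.1965 mol

1.1965 mol


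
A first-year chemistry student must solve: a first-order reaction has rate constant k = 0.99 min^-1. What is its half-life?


t½ = ln2/k = 0.693147/(0.99 min^-1)
= 0.7001 min

0.7001 min


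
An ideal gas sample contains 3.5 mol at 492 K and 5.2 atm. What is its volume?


PV = nRT  (R = 0.08206 L·atm/(mol·K))
V = nRT/P = 3.5×0.08206×492/5.2
= 27.174 L

27.174 L


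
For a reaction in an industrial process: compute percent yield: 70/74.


% yield = actual/theoretical × 100
= 70/74 × 100
= 94.59%

94.59%


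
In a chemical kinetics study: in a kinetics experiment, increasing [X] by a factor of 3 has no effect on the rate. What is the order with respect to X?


rate ∝ [X]^n
rate ∝ [X]^0
Order in X: 0

0


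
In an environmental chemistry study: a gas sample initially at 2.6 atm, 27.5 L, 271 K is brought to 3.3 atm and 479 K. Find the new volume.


P1V1/T1 = P2V2/T2
V2 = P1V1T2/(T1P2)
= 2.6×27.5×479/(271×3.3)
= 38.296 L

38.296 L


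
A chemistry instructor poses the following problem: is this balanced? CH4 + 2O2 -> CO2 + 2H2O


Equation: CH4 + 2O2 -> CO2 + 2H2O
Check atoms: C: 1=1, H: 4=4, O: 4=4
Balanced

Yes, balanced


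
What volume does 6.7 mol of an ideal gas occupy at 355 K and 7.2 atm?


PV = nRT  (R = 0.08206 L·atm/(mol·K))
V = nRT/P = 6.7×0.08206×355/7.2
= 27.108 L

27.108 L


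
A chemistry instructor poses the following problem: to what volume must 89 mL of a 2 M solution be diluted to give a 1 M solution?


C1V1 = C2V2
2 × 89 = 1 × V2
V2 = 178/1 = 178.0 mL

178.0 mL


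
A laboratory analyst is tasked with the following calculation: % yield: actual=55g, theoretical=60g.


% yield = actual/theoretical × 100
= 55/60 × 100
= 91.67%

91.67%


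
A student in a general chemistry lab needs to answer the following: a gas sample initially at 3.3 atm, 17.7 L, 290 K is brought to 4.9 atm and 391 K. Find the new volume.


P1V1/T1 = P2V2/T2
V2 = P1V1T2/(T1P2)
= 3.3×17.7×391/(290×4.9)
= 16.072 L

16.072 L


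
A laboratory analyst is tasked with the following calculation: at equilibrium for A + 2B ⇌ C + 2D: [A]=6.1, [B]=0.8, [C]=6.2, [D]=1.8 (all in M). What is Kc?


Kc = [C][D]^2/([A][B]^2)
= (6.2^1 × 1.8^2)/(6.1^1 × 0.8^2)
= 20.088/3.904
= 5.145

5.145


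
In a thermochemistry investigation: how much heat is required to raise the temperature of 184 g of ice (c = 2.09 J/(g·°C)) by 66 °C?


q = mcΔT = 184 × 2.09 × 66
= 25380.96 J

25380.96 J


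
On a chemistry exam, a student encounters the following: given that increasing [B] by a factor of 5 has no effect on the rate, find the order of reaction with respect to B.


rate ∝ [B]^n
rate ∝ [B]^0
Order in B: 0

0


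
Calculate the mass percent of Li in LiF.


M(LiF) = 1×6.94 + 1×19.0 = 25.94 g/mol
Mass of Li = 1 × 6.94 = 6.94 g/mol
% Li = 6.94/25.94 × 100 = 26.75%

26.75%


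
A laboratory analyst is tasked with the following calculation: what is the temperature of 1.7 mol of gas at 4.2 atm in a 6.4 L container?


PV = nRT  (R = 0.08206 L·atm/(mol·K))
T = PV/(nR) = 4.2×6.4/(1.7×0.08206)
= 26.88/0.139502
= 192.69 K

192.69 K


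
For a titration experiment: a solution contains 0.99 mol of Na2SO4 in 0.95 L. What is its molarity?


M = n/V = 0.99/0.95 = 1.042 mol/L

1.042 M


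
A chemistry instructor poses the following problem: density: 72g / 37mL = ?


ρ = mass/volume
= 72/37
= 1.946 g/mL

1.946 g/mL


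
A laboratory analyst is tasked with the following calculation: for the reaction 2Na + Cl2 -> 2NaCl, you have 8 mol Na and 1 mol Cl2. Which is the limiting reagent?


Mole ratio available / coefficient:
  Na: 8/2 = 4.000
  Cl2: 1/1 = 1.000
Smaller ratio is limiting.

Cl2


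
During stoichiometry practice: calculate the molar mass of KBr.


M(KBr) = 1×39.1 + 1×79.9
= 39.1 + 79.9
= 119.0 g/mol

119.0 g/mol


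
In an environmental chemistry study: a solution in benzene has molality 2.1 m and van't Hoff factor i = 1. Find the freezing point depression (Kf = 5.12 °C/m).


ΔTf = Kf × m × i
= 5.12 × 2.1 × 1
= 10.752 °C

10.752 °C


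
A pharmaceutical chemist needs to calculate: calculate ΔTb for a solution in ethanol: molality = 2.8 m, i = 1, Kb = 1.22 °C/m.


ΔTb = Kb × m × i
= 1.22 × 2.8 × 1
= 3.416 °C

3.416 °C


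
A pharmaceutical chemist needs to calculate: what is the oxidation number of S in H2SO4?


2(+1) + x + 4(-2) = 0, so x = +6
Oxidation number: +6

+6


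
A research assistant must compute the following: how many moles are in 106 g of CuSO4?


M(CuSO4) = 159.62 g/mol
n = mass/M = 106/159.62 = 0.6641 mol

0.6641 mol


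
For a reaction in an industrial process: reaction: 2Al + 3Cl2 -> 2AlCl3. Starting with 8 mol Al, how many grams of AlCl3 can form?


Mole ratio AlCl3:Al = 2:2
n(AlCl3) = 8 × 2/2 = 8.000 mol
mass = 8.000 × 133.33 = 1066.64 g

1066.64 g


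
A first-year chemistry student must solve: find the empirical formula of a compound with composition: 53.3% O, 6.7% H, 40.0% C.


Assume 100 g sample. Moles of each element:
  O: 53.3/16.0 = 3.331 mol
  H: 6.7/1.008 = 6.647 mol
  C: 40.0/12.01 = 3.331 mol
Divide by smallest (3.331):
  O: 3.331/3.331 = 1.0
  H: 6.647/3.331 = 2.0
  C: 3.331/3.331 = 1.0
Empirical formula: CH2O

CH2O


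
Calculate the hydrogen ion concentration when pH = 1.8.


[H+] = 10^(-pH) = 10^(-1.8)
= 1.58×10^-2 M

1.58×10^-2 M


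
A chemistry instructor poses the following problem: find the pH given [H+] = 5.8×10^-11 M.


pH = -log10([H+]) = -log10(5.8×10^-11)
= 11 - log10(5.8)
= 11 - 0.76
= 10.24

10.24


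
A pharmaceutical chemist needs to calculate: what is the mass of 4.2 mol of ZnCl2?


M(ZnCl2) = 136.28 g/mol
mass = n × M = 4.2 × 136.28 = 572.38 g

572.38 g


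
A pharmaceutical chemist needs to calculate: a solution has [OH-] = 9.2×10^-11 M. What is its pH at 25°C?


pOH = -log10([OH-]) = -log10(9.2×10^-11)
= 11 - log10(9.2) = 10.04
pH = 14 - pOH = 14 - 10.04 = 3.96

3.96


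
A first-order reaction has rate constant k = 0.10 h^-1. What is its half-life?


t½ = ln2/k = 0.693147/(0.10 h^-1)
= 6.931 h

6.931 h


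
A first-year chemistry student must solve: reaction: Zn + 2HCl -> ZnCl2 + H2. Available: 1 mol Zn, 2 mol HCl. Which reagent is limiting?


Mole ratio available / coefficient:
  Zn: 1/1 = 1.000
  HCl: 2/2 = 1.000
Smaller ratio is limiting.

neither (stoichiometric); Zn and HCl are fully consumed


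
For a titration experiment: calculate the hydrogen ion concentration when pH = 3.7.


[H+] = 10^(-pH) = 10^(-3.7)
= 2.0×10^-4 M

2.0×10^-4 M


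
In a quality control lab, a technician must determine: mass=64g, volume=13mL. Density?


ρ = mass/volume
= 64/13
= 4.923 g/mL

4.923 g/mL


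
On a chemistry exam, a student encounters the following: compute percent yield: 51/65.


% yield = actual/theoretical × 100
= 51/65 × 100
= 78.46%

78.46%


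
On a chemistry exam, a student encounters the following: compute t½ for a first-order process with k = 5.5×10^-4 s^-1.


t½ = ln2/k = 0.693147/(5.5×10^-4 s^-1)
= 1260 s

1260 s


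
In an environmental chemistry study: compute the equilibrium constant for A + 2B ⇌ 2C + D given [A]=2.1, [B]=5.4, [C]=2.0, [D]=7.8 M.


Kc = [C]^2[D]/([A][B]^2)
= (2.0^2 × 7.8^1)/(2.1^1 × 5.4^2)
= 31.2/61.236
= 0.5095

0.5095


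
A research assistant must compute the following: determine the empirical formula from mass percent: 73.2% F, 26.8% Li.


Assume 100 g sample. Moles of each element:
  F: 73.2/19.0 = 3.853 mol
  Li: 26.8/6.94 = 3.862 mol
Divide by smallest (3.853):
  F: 3.853/3.853 = 1.0
  Li: 3.862/3.853 = 1.0
Empirical formula: LiF

LiF


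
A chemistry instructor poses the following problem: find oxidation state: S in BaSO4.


(+2) + x + 4(-2) = 0, so x = +6
Oxidation number: +6

+6


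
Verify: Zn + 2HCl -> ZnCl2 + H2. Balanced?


Equation: Zn + 2HCl -> ZnCl2 + H2
Check atoms: Cl: 2=2, H: 2=2, Zn: 1=1
Balanced

Yes, balanced


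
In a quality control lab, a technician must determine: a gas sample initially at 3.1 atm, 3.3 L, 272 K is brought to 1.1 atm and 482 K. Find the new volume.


P1V1/T1 = P2V2/T2
V2 = P1V1T2/(T1P2)
= 3.1×3.3×482/(272×1.1)
= 16.48 L

16.48 L


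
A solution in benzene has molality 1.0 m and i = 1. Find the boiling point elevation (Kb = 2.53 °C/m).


ΔTb = Kb × m × i
= 2.53 × 1.0 × 1
= 2.53 °C

2.53 °C


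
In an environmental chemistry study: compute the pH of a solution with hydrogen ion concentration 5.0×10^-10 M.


pH = -log10([H+]) = -log10(5.0×10^-10)
= 10 - log10(5.0)
= 10 - 0.7
= 9.3

9.3


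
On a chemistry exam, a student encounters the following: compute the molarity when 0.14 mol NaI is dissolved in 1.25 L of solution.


M = n/V = 0.14/1.25 = 0.112 mol/L

0.112 M


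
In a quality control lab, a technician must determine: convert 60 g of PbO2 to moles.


M(PbO2) = 239.2 g/mol
n = mass/M = 60/239.2 = 0.2508 mol

0.2508 mol


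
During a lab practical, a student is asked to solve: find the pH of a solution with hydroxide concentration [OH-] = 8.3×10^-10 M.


pOH = -log10([OH-]) = -log10(8.3×10^-10)
= 10 - log10(8.3) = 9.08
pH = 14 - pOH = 14 - 9.08 = 4.92

4.92


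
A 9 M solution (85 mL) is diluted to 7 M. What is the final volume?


C1V1 = C2V2
9 × 85 = 7 × V2
V2 = 765/7 = 109.29 mL

109.29 mL


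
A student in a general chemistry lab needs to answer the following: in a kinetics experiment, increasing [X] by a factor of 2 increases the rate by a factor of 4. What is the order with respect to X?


rate ∝ [X]^n
2^n = 4 → n = 2
Order in X: 2

2


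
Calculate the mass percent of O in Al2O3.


M(Al2O3) = 2×26.98 + 3×16.0 = 101.96 g/mol
Mass of O = 3 × 16.0 = 48.00 g/mol
% O = 48.00/101.96 × 100 = 47.08%

47.08%


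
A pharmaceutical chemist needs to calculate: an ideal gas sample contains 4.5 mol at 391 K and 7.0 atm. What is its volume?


PV = nRT  (R = 0.08206 L·atm/(mol·K))
V = nRT/P = 4.5×0.08206×391/7.0
= 20.626 L

20.626 L


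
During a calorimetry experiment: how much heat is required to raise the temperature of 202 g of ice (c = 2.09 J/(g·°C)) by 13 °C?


q = mcΔT = 202 × 2.09 × 13
= 5488.34 J

5488.34 J


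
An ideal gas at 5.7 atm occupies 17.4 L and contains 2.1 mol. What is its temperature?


PV = nRT  (R = 0.08206 L·atm/(mol·K))
T = PV/(nR) = 5.7×17.4/(2.1×0.08206)
= 99.18/0.172326
= 575.54 K

575.54 K


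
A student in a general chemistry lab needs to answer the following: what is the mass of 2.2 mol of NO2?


M(NO2) = 46.01 g/mol
mass = n × M = 2.2 × 46.01 = 101.22 g

101.22 g


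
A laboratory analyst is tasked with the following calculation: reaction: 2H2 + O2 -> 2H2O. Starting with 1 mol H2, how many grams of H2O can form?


Mole ratio H2O:H2 = 2:2
n(H2O) = 1 × 2/2 = 1.000 mol
mass = 1.000 × 18.02 = 18.02 g

18.02 g


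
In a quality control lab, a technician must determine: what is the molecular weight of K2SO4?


M(K2SO4) = 2×39.1 + 1×32.07 + 4×16.0
= 78.2 + 32.07 + 64.0
= 174.27 g/mol

174.27 g/mol


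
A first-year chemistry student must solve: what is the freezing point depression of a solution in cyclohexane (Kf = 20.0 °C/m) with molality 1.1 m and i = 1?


ΔTf = Kf × m × i
= 20.0 × 1.1 × 1
= 22.0 °C

22.0 °C


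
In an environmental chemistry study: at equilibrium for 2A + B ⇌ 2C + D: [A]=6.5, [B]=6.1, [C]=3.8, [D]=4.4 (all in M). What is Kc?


Kc = [C]^2[D]/([A]^2[B])
= (3.8^2 × 4.4^1)/(6.5^2 × 6.1^1)
= 63.536/257.725
= 0.2465

0.2465


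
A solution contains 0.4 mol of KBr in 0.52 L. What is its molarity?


M = n/V = 0.4/0.52 = 0.769 mol/L

0.769 M


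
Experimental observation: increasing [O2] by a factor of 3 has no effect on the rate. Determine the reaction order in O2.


rate ∝ [O2]^n
rate ∝ [O2]^0
Order in O2: 0

0


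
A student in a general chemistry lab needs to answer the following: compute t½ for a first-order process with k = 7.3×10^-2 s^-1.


t½ = ln2/k = 0.693147/(7.3×10^-2 s^-1)
= 9.495 s

9.495 s


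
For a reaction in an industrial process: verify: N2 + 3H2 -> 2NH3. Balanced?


Equation: N2 + 3H2 -> 2NH3
Check atoms: H: 6=6, N: 2=2
Balanced

Yes, balanced


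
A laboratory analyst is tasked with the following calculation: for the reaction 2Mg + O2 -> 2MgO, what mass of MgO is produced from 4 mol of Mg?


Mole ratio MgO:Mg = 2:2
n(MgO) = 4 × 2/2 = 4.000 mol
mass = 4.000 × 40.31 = 161.24 g

161.24 g


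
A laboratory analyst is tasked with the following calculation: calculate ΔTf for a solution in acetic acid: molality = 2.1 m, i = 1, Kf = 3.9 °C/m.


ΔTf = Kf × m × i
= 3.9 × 2.1 × 1
= 8.19 °C

8.19 °C


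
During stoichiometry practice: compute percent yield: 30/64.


% yield = actual/theoretical × 100
= 30/64 × 100
= 46.88%

46.88%


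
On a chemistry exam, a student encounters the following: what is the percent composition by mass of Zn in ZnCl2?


M(ZnCl2) = 1×65.38 + 2×35.45 = 136.28 g/mol
Mass of Zn = 1 × 65.38 = 65.38 g/mol
% Zn = 65.38/136.28 × 100 = 47.97%

47.97%


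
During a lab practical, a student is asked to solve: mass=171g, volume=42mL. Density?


ρ = mass/volume
= 171/42
= 4.071 g/mL

4.071 g/mL


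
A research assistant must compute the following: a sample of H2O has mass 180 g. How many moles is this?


M(H2O) = 18.02 g/mol
n = mass/M = 180/18.02 = 9.9889 mol

9.9889 mol


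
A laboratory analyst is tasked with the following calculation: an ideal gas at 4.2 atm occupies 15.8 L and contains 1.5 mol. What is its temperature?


PV = nRT  (R = 0.08206 L·atm/(mol·K))
T = PV/(nR) = 4.2×15.8/(1.5×0.08206)
= 66.36/0.123090
= 539.12 K

539.12 K


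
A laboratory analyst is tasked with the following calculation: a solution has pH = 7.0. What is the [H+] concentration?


[H+] = 10^(-pH) = 10^(-7.0)
= 1.0×10^-7 M

1.0×10^-7 M


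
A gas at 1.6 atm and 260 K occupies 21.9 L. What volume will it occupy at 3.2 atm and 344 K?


P1V1/T1 = P2V2/T2
V2 = P1V1T2/(T1P2)
= 1.6×21.9×344/(260×3.2)
= 14.488 L

14.488 L


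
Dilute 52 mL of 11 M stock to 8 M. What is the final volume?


C1V1 = C2V2
11 × 52 = 8 × V2
V2 = 572/8 = 71.5 mL

71.5 mL


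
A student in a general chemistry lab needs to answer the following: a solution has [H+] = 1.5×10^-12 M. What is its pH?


pH = -log10([H+]) = -log10(1.5×10^-12)
= 12 - log10(1.5)
= 12 - 0.18
= 11.82

11.82


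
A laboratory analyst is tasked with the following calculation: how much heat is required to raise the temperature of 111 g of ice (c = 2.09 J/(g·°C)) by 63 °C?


q = mcΔT = 111 × 2.09 × 63
= 14615.37 J

14615.37 J


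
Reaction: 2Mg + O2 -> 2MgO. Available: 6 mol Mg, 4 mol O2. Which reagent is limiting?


Mole ratio available / coefficient:
  Mg: 6/2 = 3.000
  O2: 4/1 = 4.000
Smaller ratio is limiting.

Mg


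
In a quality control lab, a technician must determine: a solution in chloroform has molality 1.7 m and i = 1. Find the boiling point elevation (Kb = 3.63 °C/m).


ΔTb = Kb × m × i
= 3.63 × 1.7 × 1
= 6.171 °C

6.171 °C


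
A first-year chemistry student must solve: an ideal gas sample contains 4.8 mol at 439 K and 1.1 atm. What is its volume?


PV = nRT  (R = 0.08206 L·atm/(mol·K))
V = nRT/P = 4.8×0.08206×439/1.1
= 157.197 L

157.197 L


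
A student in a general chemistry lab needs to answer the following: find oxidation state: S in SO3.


x + 3(-2) = 0, so x = +6
Oxidation number: +6

+6


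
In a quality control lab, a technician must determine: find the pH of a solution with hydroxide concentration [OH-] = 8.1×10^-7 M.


pOH = -log10([OH-]) = -log10(8.1×10^-7)
= 7 - log10(8.1) = 6.09
pH = 14 - pOH = 14 - 6.09 = 7.91

7.91


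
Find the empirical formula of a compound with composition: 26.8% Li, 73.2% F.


Assume 100 g sample. Moles of each element:
  Li: 26.8/6.94 = 3.862 mol
  F: 73.2/19.0 = 3.853 mol
Divide by smallest (3.853):
  Li: 3.862/3.853 = 1.0
  F: 3.853/3.853 = 1.0
Empirical formula: LiF

LiF


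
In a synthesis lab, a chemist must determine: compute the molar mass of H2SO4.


M(H2SO4) = 2×1.008 + 1×32.07 + 4×16.0
= 2.02 + 32.07 + 64.0
= 98.09 g/mol

98.09 g/mol


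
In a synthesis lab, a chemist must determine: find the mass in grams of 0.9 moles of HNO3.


M(HNO3) = 63.02 g/mol
mass = n × M = 0.9 × 63.02 = 56.72 g

56.72 g


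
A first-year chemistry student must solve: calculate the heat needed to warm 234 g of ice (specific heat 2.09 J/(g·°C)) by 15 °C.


q = mcΔT = 234 × 2.09 × 15
= 7335.90 J

7335.90 J


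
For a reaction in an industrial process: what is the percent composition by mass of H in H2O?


M(H2O) = 2×1.008 + 1×16.0 = 18.016 g/mol
Mass of H = 2 × 1.008 = 2.016 g/mol
% H = 2.016/18.016 × 100 = 11.19%

11.19%


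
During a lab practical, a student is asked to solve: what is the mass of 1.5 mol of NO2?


M(NO2) = 46.01 g/mol
mass = n × M = 1.5 × 46.01 = 69.02 g

69.02 g


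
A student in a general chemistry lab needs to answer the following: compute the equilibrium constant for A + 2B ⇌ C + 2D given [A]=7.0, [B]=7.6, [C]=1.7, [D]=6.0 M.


Kc = [C][D]^2/([A][B]^2)
= (1.7^1 × 6.0^2)/(7.0^1 × 7.6^2)
= 61.2/404.32
= 0.1514

0.1514


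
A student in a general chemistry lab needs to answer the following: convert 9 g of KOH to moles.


M(KOH) = 56.11 g/mol
n = mass/M = 9/56.11 = 0.1604 mol

0.1604 mol


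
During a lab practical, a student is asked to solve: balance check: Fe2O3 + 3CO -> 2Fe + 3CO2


Equation: Fe2O3 + 3CO -> 2Fe + 3CO2
Check atoms: C: 3=3, Fe: 2=2, O: 6=6
Balanced

Yes, balanced


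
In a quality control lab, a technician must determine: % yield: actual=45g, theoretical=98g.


% yield = actual/theoretical × 100
= 45/98 × 100
= 45.92%

45.92%


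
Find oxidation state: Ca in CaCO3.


Group 2 metal: +2
Oxidation number: +2

+2


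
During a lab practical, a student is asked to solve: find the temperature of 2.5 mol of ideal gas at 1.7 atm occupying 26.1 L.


PV = nRT  (R = 0.08206 L·atm/(mol·K))
T = PV/(nR) = 1.7×26.1/(2.5×0.08206)
= 44.37/0.205150
= 216.28 K

216.28 K


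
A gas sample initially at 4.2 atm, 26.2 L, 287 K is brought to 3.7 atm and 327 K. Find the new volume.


P1V1/T1 = P2V2/T2
V2 = P1V1T2/(T1P2)
= 4.2×26.2×327/(287×3.7)
= 33.886 L

33.886 L


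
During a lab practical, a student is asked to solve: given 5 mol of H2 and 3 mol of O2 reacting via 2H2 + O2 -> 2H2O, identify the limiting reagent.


Mole ratio available / coefficient:
  H2: 5/2 = 2.500
  O2: 3/1 = 3.000
Smaller ratio is limiting.

H2


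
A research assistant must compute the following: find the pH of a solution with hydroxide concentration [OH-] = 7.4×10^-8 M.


pOH = -log10([OH-]) = -log10(7.4×10^-8)
= 8 - log10(7.4) = 7.13
pH = 14 - pOH = 14 - 7.13 = 6.87

6.87


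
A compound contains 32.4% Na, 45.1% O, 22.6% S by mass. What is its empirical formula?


Assume 100 g sample. Moles of each element:
  Na: 32.4/22.99 = 1.409 mol
  O: 45.1/16.0 = 2.819 mol
  S: 22.6/32.07 = 0.705 mol
Divide by smallest (0.705):
  Na: 1.409/0.705 = 2.0
  O: 2.819/0.705 = 4.0
  S: 0.705/0.705 = 1.0
Empirical formula: Na2SO4

Na2SO4


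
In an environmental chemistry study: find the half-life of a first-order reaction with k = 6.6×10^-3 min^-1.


t½ = ln2/k = 0.693147/(6.6×10^-3 min^-1)
= 105.0 min

105.0 min


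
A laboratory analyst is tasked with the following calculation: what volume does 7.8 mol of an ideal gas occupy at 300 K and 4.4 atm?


PV = nRT  (R = 0.08206 L·atm/(mol·K))
V = nRT/P = 7.8×0.08206×300/4.4
= 43.641 L

43.641 L


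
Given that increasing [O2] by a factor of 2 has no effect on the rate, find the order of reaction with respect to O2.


rate ∝ [O2]^n
rate ∝ [O2]^0
Order in O2: 0

0


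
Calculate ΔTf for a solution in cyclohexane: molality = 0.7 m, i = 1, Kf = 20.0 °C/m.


ΔTf = Kf × m × i
= 20.0 × 0.7 × 1
= 14.0 °C

14.0 °C


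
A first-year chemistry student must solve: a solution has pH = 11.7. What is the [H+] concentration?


[H+] = 10^(-pH) = 10^(-11.7)
= 2.0×10^-12 M

2.0×10^-12 M


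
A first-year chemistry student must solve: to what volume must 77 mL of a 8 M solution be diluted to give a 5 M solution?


C1V1 = C2V2
8 × 77 = 5 × V2
V2 = 616/5 = 123.2 mL

123.2 mL


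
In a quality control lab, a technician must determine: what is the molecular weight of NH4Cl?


M(NH4Cl) = 1×14.01 + 4×1.008 + 1×35.45
= 14.01 + 4.03 + 35.45
= 53.49 g/mol

53.49 g/mol


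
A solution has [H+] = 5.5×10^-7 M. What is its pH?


pH = -log10([H+]) = -log10(5.5×10^-7)
= 7 - log10(5.5)
= 7 - 0.74
= 6.26

6.26


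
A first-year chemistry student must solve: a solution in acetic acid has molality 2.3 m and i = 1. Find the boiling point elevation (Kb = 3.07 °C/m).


ΔTb = Kb × m × i
= 3.07 × 2.3 × 1
= 7.061 °C

7.061 °C


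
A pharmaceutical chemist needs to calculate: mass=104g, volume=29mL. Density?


ρ = mass/volume
= 104/29
= 3.586 g/mL

3.586 g/mL


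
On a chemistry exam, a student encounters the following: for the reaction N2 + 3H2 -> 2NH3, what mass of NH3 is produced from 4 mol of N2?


Mole ratio NH3:N2 = 2:1
n(NH3) = 4 × 2/1 = 8.000 mol
mass = 8.000 × 17.03 = 136.24 g

136.24 g


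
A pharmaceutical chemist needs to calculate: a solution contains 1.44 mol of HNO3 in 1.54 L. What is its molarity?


M = n/V = 1.44/1.54 = 0.935 mol/L

0.935 M


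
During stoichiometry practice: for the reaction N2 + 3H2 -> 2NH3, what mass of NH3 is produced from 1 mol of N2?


Mole ratio NH3:N2 = 2:1
n(NH3) = 1 × 2/1 = 2.000 mol
mass = 2.000 × 17.03 = 34.06 g

34.06 g


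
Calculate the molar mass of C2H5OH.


M(C2H5OH) = 2×12.01 + 6×1.008 + 1×16.0
= 24.02 + 6.05 + 16.0
= 46.07 g/mol

46.07 g/mol


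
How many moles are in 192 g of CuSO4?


M(CuSO4) = 159.62 g/mol
n = mass/M = 192/159.62 = 1.2029 mol

1.2029 mol


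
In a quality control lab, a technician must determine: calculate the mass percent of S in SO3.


M(SO3) = 1×32.07 + 3×16.0 = 80.07 g/mol
Mass of S = 1 × 32.07 = 32.07 g/mol
% S = 32.07/80.07 × 100 = 40.05%

40.05%


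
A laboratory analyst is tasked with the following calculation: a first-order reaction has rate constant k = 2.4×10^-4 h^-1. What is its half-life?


t½ = ln2/k = 0.693147/(2.4×10^-4 h^-1)
= 2888 h

2888 h


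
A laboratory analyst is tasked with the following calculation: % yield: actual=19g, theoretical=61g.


% yield = actual/theoretical × 100
= 19/61 × 100
= 31.15%

31.15%


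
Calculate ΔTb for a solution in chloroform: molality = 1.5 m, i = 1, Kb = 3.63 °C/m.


ΔTb = Kb × m × i
= 3.63 × 1.5 × 1
= 5.445 °C

5.445 °C


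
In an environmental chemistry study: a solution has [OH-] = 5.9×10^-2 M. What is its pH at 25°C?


pOH = -log10([OH-]) = -log10(5.9×10^-2)
= 2 - log10(5.9) = 1.23
pH = 14 - pOH = 14 - 1.23 = 12.77

12.77


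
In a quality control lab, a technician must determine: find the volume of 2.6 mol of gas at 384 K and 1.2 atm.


PV = nRT  (R = 0.08206 L·atm/(mol·K))
V = nRT/P = 2.6×0.08206×384/1.2
= 68.274 L

68.274 L


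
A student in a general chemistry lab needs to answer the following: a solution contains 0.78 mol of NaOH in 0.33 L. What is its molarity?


M = n/V = 0.78/0.33 = 2.364 mol/L

2.364 M


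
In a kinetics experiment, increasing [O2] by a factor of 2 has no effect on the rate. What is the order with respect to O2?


rate ∝ [O2]^n
rate ∝ [O2]^0
Order in O2: 0

0


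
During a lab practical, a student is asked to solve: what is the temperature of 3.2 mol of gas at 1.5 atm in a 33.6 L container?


PV = nRT  (R = 0.08206 L·atm/(mol·K))
T = PV/(nR) = 1.5×33.6/(3.2×0.08206)
= 50.40/0.262592
= 191.93 K

191.93 K


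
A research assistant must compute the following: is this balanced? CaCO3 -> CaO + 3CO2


Equation: CaCO3 -> CaO + 3CO2
Check atoms: C: 1≠3, Ca: 1=1, O: 3≠7
Not balanced

No, not balanced


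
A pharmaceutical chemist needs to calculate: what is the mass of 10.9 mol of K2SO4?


M(K2SO4) = 174.27 g/mol
mass = n × M = 10.9 × 174.27 = 1899.54 g

1899.54 g


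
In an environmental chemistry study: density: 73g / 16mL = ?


ρ = mass/volume
= 73/16
= 4.562 g/mL

4.562 g/mL


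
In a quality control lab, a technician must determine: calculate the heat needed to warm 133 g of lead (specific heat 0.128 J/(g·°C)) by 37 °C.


q = mcΔT = 133 × 0.128 × 37
= 629.89 J

629.89 J


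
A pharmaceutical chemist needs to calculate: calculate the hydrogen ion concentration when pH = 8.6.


[H+] = 10^(-pH) = 10^(-8.6)
= 2.51×10^-9 M

2.51×10^-9 M


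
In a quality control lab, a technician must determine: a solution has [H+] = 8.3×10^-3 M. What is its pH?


pH = -log10([H+]) = -log10(8.3×10^-3)
= 3 - log10(8.3)
= 3 - 0.92
= 2.08

2.08


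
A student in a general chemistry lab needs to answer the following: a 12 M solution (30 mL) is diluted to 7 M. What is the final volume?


C1V1 = C2V2
12 × 30 = 7 × V2
V2 = 360/7 = 51.43 mL

51.43 mL


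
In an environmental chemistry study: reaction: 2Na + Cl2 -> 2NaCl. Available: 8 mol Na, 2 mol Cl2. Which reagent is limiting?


Mole ratio available / coefficient:
  Na: 8/2 = 4.000
  Cl2: 2/1 = 2.000
Smaller ratio is limiting.

Cl2


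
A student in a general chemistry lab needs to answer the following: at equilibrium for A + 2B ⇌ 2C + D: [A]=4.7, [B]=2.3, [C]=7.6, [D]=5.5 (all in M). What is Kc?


Kc = [C]^2[D]/([A][B]^2)
= (7.6^2 × 5.5^1)/(4.7^1 × 2.3^2)
= 317.68/24.863
= 12.78

12.78


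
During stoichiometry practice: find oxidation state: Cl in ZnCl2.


halide: -1
Oxidation number: -1

-1


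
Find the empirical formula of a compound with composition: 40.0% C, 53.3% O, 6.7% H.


Assume 100 g sample. Moles of each element:
  C: 40.0/12.01 = 3.331 mol
  O: 53.3/16.0 = 3.331 mol
  H: 6.7/1.008 = 6.647 mol
Divide by smallest (3.331):
  C: 3.331/3.331 = 1.0
  O: 3.331/3.331 = 1.0
  H: 6.647/3.331 = 2.0
Empirical formula: CH2O

CH2O


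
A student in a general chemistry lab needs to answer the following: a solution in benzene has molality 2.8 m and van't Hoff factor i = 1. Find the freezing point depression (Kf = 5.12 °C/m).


ΔTf = Kf × m × i
= 5.12 × 2.8 × 1
= 14.336 °C

14.336 °C


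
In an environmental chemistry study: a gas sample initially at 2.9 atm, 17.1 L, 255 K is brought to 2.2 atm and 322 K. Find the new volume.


P1V1/T1 = P2V2/T2
V2 = P1V1T2/(T1P2)
= 2.9×17.1×322/(255×2.2)
= 28.463 L

28.463 L


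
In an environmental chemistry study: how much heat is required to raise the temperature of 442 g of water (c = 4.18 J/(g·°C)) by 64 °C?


q = mcΔT = 442 × 4.18 × 64
= 118243.84 J

118243.84 J


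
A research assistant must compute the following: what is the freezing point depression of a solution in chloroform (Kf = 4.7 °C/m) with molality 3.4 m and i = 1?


ΔTf = Kf × m × i
= 4.7 × 3.4 × 1
= 15.98 °C

15.98 °C


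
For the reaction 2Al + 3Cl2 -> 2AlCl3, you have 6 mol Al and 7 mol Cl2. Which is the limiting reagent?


Mole ratio available / coefficient:
  Al: 6/2 = 3.000
  Cl2: 7/3 = 2.333
Smaller ratio is limiting.

Cl2


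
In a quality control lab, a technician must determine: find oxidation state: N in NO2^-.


x + 2(-2) = -1, so x = +3
Oxidation number: +3

+3


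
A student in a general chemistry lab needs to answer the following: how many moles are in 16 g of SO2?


M(SO2) = 64.07 g/mol
n = mass/M = 16/64.07 = 0.2497 mol

0.2497 mol


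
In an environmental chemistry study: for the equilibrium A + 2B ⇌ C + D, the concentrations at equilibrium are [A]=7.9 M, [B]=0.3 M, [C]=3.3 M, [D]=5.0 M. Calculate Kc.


Kc = [C][D]/([A][B]^2)
= (3.3^1 × 5.0^1)/(7.9^1 × 0.3^2)
= 16.5/0.711
= 23.21

23.21


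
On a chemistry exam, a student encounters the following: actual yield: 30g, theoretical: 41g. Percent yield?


% yield = actual/theoretical × 100
= 30/41 × 100
= 73.17%

73.17%


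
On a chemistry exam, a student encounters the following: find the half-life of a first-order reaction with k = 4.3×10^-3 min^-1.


t½ = ln2/k = 0.693147/(4.3×10^-3 min^-1)
= 161.2 min

161.2 min


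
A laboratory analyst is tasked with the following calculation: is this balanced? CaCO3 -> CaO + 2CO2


Equation: CaCO3 -> CaO + 2CO2
Check atoms: C: 1≠2, Ca: 1=1, O: 3≠5
Not balanced

No, not balanced


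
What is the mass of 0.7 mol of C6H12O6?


M(C6H12O6) = 180.16 g/mol
mass = n × M = 0.7 × 180.16 = 126.11 g

126.11 g


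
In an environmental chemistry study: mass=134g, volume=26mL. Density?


ρ = mass/volume
= 134/26
= 5.154 g/mL

5.154 g/mL


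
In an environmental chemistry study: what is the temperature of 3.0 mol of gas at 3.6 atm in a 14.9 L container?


PV = nRT  (R = 0.08206 L·atm/(mol·K))
T = PV/(nR) = 3.6×14.9/(3.0×0.08206)
= 53.64/0.246180
= 217.89 K

217.89 K


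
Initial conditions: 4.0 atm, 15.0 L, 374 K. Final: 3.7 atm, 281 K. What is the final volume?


P1V1/T1 = P2V2/T2
V2 = P1V1T2/(T1P2)
= 4.0×15.0×281/(374×3.7)
= 12.184 L

12.184 L


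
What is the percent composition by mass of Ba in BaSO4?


M(BaSO4) = 1×137.33 + 1×32.07 + 4×16.0 = 233.40 g/mol
Mass of Ba = 1 × 137.33 = 137.33 g/mol
% Ba = 137.33/233.40 × 100 = 58.84%

58.84%


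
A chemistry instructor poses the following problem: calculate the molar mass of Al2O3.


M(Al2O3) = 2×26.98 + 3×16.0
= 53.96 + 48.0
= 101.96 g/mol

101.96 g/mol
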